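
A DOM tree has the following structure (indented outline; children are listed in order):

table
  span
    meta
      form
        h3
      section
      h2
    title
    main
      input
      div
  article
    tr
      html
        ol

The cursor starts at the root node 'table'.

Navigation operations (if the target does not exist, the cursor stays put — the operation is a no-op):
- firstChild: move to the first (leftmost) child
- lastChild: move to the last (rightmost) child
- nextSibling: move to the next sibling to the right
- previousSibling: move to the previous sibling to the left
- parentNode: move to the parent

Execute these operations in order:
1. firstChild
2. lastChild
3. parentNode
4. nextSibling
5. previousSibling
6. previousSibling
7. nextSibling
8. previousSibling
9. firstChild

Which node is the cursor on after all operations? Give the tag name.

Answer: meta

Derivation:
After 1 (firstChild): span
After 2 (lastChild): main
After 3 (parentNode): span
After 4 (nextSibling): article
After 5 (previousSibling): span
After 6 (previousSibling): span (no-op, stayed)
After 7 (nextSibling): article
After 8 (previousSibling): span
After 9 (firstChild): meta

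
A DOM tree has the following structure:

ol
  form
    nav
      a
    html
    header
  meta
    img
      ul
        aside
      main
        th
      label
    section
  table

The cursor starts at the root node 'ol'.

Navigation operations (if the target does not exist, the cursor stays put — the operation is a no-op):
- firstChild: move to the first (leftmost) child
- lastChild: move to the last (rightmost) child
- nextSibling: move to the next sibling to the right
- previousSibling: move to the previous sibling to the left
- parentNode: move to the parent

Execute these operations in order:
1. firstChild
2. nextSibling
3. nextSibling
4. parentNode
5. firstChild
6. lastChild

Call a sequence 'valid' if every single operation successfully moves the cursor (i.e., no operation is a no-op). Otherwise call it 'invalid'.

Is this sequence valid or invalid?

After 1 (firstChild): form
After 2 (nextSibling): meta
After 3 (nextSibling): table
After 4 (parentNode): ol
After 5 (firstChild): form
After 6 (lastChild): header

Answer: valid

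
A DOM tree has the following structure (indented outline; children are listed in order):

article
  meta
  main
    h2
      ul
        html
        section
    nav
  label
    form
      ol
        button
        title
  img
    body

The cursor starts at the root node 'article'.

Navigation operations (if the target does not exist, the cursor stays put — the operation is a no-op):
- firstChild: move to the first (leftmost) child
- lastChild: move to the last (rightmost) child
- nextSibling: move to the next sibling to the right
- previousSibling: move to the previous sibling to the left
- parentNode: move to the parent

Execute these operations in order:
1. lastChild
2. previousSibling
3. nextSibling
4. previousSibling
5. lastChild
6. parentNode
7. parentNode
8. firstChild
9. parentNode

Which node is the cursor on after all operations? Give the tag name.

After 1 (lastChild): img
After 2 (previousSibling): label
After 3 (nextSibling): img
After 4 (previousSibling): label
After 5 (lastChild): form
After 6 (parentNode): label
After 7 (parentNode): article
After 8 (firstChild): meta
After 9 (parentNode): article

Answer: article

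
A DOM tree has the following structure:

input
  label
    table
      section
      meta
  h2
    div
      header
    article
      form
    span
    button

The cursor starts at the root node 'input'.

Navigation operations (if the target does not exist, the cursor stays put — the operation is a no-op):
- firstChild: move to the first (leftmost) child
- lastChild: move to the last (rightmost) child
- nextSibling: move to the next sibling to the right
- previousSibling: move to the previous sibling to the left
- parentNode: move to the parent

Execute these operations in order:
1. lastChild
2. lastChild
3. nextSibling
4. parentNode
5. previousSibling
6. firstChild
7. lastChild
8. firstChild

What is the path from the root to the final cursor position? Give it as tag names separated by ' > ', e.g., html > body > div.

Answer: input > label > table > meta

Derivation:
After 1 (lastChild): h2
After 2 (lastChild): button
After 3 (nextSibling): button (no-op, stayed)
After 4 (parentNode): h2
After 5 (previousSibling): label
After 6 (firstChild): table
After 7 (lastChild): meta
After 8 (firstChild): meta (no-op, stayed)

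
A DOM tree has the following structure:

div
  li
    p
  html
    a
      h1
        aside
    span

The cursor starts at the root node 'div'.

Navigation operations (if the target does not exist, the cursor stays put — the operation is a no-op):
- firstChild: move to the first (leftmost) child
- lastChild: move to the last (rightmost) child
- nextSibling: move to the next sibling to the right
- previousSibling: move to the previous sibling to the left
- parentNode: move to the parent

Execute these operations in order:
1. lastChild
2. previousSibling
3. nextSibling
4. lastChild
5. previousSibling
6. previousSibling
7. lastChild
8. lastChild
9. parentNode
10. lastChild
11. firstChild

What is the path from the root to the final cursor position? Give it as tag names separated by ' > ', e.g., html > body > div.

Answer: div > html > a > h1 > aside

Derivation:
After 1 (lastChild): html
After 2 (previousSibling): li
After 3 (nextSibling): html
After 4 (lastChild): span
After 5 (previousSibling): a
After 6 (previousSibling): a (no-op, stayed)
After 7 (lastChild): h1
After 8 (lastChild): aside
After 9 (parentNode): h1
After 10 (lastChild): aside
After 11 (firstChild): aside (no-op, stayed)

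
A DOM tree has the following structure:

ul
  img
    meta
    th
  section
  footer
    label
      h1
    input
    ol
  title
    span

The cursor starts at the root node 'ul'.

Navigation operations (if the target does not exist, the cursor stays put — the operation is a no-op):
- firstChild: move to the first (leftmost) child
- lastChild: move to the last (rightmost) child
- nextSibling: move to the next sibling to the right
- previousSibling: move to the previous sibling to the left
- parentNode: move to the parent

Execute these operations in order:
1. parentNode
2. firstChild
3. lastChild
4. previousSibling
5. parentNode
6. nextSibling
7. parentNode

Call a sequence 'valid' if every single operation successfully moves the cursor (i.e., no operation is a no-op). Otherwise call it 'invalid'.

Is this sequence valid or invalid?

Answer: invalid

Derivation:
After 1 (parentNode): ul (no-op, stayed)
After 2 (firstChild): img
After 3 (lastChild): th
After 4 (previousSibling): meta
After 5 (parentNode): img
After 6 (nextSibling): section
After 7 (parentNode): ul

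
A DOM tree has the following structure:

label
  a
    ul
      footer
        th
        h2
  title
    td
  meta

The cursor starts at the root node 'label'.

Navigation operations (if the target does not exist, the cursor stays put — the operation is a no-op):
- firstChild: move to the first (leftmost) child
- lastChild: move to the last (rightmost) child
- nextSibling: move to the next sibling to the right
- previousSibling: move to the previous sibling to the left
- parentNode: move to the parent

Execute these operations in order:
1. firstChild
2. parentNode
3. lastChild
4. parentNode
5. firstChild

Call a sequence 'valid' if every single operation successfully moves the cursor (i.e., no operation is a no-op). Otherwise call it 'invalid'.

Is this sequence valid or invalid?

After 1 (firstChild): a
After 2 (parentNode): label
After 3 (lastChild): meta
After 4 (parentNode): label
After 5 (firstChild): a

Answer: valid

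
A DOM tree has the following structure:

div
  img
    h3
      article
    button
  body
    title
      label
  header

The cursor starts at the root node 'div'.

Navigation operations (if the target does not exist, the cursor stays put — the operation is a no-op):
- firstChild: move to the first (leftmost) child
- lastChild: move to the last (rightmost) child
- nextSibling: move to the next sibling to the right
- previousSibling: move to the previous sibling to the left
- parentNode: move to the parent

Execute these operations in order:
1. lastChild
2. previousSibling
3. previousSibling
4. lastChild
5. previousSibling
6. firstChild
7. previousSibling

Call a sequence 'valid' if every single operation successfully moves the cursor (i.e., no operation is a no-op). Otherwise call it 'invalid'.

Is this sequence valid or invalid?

After 1 (lastChild): header
After 2 (previousSibling): body
After 3 (previousSibling): img
After 4 (lastChild): button
After 5 (previousSibling): h3
After 6 (firstChild): article
After 7 (previousSibling): article (no-op, stayed)

Answer: invalid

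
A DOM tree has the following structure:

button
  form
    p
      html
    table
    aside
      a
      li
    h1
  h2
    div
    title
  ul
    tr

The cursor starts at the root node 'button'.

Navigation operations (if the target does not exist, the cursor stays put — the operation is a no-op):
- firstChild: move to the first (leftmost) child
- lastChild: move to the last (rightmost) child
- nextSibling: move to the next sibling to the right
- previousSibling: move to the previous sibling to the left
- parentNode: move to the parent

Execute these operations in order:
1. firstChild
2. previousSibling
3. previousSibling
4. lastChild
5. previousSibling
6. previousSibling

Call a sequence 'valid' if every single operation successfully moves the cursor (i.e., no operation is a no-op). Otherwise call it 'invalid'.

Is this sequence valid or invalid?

Answer: invalid

Derivation:
After 1 (firstChild): form
After 2 (previousSibling): form (no-op, stayed)
After 3 (previousSibling): form (no-op, stayed)
After 4 (lastChild): h1
After 5 (previousSibling): aside
After 6 (previousSibling): table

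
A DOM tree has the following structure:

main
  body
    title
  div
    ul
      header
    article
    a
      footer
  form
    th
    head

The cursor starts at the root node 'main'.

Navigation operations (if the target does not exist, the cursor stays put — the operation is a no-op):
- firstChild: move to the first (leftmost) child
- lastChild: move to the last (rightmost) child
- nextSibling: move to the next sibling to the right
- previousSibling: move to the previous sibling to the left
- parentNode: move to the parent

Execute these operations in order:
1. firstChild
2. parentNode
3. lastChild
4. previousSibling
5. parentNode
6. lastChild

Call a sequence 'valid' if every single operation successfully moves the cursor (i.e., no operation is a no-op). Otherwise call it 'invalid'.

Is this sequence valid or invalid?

Answer: valid

Derivation:
After 1 (firstChild): body
After 2 (parentNode): main
After 3 (lastChild): form
After 4 (previousSibling): div
After 5 (parentNode): main
After 6 (lastChild): form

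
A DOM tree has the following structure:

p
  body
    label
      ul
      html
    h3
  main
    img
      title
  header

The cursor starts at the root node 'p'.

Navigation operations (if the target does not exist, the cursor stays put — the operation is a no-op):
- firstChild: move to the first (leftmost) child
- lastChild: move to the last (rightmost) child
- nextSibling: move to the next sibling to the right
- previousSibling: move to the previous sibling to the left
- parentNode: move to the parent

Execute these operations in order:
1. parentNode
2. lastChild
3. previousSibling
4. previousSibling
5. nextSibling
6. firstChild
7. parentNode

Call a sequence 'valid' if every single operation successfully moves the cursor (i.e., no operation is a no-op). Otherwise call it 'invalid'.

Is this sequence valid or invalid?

After 1 (parentNode): p (no-op, stayed)
After 2 (lastChild): header
After 3 (previousSibling): main
After 4 (previousSibling): body
After 5 (nextSibling): main
After 6 (firstChild): img
After 7 (parentNode): main

Answer: invalid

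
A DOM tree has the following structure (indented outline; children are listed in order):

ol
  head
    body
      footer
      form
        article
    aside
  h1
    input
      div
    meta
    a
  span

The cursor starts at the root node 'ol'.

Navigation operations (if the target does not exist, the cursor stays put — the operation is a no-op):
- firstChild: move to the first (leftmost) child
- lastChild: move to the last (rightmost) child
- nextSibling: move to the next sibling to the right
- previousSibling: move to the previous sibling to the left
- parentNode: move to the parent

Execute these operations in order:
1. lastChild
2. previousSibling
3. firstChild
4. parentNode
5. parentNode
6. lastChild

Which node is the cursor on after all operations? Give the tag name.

Answer: span

Derivation:
After 1 (lastChild): span
After 2 (previousSibling): h1
After 3 (firstChild): input
After 4 (parentNode): h1
After 5 (parentNode): ol
After 6 (lastChild): span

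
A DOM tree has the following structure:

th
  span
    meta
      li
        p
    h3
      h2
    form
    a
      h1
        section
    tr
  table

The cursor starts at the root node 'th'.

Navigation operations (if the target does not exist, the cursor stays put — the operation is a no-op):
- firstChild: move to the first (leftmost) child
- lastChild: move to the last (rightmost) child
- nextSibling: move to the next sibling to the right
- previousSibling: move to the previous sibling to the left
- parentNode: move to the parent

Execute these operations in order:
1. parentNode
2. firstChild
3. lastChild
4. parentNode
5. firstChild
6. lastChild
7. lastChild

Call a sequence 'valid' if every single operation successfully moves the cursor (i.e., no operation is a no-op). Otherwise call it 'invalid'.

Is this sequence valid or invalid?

Answer: invalid

Derivation:
After 1 (parentNode): th (no-op, stayed)
After 2 (firstChild): span
After 3 (lastChild): tr
After 4 (parentNode): span
After 5 (firstChild): meta
After 6 (lastChild): li
After 7 (lastChild): p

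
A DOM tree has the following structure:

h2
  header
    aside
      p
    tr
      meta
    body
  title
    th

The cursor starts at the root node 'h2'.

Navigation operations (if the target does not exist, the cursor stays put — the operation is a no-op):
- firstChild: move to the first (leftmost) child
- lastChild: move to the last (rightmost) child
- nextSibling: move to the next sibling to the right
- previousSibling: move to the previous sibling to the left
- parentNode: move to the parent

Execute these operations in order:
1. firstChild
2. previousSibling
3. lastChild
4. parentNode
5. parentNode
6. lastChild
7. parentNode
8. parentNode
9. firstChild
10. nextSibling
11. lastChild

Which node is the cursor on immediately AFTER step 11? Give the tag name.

Answer: th

Derivation:
After 1 (firstChild): header
After 2 (previousSibling): header (no-op, stayed)
After 3 (lastChild): body
After 4 (parentNode): header
After 5 (parentNode): h2
After 6 (lastChild): title
After 7 (parentNode): h2
After 8 (parentNode): h2 (no-op, stayed)
After 9 (firstChild): header
After 10 (nextSibling): title
After 11 (lastChild): th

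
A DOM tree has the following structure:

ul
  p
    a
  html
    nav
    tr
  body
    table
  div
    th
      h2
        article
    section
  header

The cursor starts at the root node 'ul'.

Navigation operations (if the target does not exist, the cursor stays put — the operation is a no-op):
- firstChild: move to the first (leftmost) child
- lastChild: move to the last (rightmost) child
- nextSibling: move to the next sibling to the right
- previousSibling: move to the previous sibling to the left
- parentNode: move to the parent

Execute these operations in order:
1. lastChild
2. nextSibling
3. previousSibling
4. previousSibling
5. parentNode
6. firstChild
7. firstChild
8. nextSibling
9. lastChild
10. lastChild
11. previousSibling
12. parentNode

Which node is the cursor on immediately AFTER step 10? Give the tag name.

Answer: a

Derivation:
After 1 (lastChild): header
After 2 (nextSibling): header (no-op, stayed)
After 3 (previousSibling): div
After 4 (previousSibling): body
After 5 (parentNode): ul
After 6 (firstChild): p
After 7 (firstChild): a
After 8 (nextSibling): a (no-op, stayed)
After 9 (lastChild): a (no-op, stayed)
After 10 (lastChild): a (no-op, stayed)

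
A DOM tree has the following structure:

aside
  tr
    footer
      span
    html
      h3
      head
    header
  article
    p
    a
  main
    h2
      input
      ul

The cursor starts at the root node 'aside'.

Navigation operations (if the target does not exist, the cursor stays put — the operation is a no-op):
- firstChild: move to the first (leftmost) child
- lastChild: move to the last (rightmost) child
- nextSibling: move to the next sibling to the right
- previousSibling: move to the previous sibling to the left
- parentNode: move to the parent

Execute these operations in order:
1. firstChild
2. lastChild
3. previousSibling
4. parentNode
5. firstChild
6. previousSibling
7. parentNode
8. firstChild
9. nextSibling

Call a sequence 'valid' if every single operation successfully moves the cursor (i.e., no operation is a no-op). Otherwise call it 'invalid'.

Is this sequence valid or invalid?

Answer: invalid

Derivation:
After 1 (firstChild): tr
After 2 (lastChild): header
After 3 (previousSibling): html
After 4 (parentNode): tr
After 5 (firstChild): footer
After 6 (previousSibling): footer (no-op, stayed)
After 7 (parentNode): tr
After 8 (firstChild): footer
After 9 (nextSibling): html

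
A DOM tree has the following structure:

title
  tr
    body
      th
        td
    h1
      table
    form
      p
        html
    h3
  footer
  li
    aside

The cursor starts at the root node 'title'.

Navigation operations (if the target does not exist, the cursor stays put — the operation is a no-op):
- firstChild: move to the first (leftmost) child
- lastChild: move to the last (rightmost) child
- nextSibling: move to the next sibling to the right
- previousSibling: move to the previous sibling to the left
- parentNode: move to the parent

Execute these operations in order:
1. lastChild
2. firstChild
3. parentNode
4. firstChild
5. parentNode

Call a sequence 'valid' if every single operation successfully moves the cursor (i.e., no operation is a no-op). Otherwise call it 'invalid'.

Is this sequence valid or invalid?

Answer: valid

Derivation:
After 1 (lastChild): li
After 2 (firstChild): aside
After 3 (parentNode): li
After 4 (firstChild): aside
After 5 (parentNode): li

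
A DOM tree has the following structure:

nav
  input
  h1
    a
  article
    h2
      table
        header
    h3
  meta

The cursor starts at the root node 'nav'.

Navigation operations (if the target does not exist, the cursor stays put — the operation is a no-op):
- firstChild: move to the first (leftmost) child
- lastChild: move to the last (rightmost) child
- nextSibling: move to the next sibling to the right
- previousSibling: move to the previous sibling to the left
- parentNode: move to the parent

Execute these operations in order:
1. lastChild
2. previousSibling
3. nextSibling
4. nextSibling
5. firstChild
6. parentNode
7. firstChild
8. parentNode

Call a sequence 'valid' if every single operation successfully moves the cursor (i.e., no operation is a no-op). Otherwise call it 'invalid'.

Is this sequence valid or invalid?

After 1 (lastChild): meta
After 2 (previousSibling): article
After 3 (nextSibling): meta
After 4 (nextSibling): meta (no-op, stayed)
After 5 (firstChild): meta (no-op, stayed)
After 6 (parentNode): nav
After 7 (firstChild): input
After 8 (parentNode): nav

Answer: invalid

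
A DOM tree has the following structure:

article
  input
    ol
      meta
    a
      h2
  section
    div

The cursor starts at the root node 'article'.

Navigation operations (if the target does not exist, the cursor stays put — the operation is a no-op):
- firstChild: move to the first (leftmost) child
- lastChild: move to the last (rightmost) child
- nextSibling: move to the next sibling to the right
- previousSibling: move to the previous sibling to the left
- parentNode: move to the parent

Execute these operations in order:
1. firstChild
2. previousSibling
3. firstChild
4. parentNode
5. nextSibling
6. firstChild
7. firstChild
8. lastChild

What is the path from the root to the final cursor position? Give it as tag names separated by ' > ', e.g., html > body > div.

After 1 (firstChild): input
After 2 (previousSibling): input (no-op, stayed)
After 3 (firstChild): ol
After 4 (parentNode): input
After 5 (nextSibling): section
After 6 (firstChild): div
After 7 (firstChild): div (no-op, stayed)
After 8 (lastChild): div (no-op, stayed)

Answer: article > section > div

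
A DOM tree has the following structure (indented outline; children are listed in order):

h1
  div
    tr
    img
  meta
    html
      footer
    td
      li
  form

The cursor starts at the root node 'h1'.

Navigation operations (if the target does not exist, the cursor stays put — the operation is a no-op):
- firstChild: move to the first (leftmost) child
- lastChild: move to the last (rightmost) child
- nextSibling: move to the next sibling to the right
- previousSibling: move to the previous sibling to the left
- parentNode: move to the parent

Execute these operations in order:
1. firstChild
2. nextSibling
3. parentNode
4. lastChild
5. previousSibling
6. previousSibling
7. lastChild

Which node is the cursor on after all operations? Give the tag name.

After 1 (firstChild): div
After 2 (nextSibling): meta
After 3 (parentNode): h1
After 4 (lastChild): form
After 5 (previousSibling): meta
After 6 (previousSibling): div
After 7 (lastChild): img

Answer: img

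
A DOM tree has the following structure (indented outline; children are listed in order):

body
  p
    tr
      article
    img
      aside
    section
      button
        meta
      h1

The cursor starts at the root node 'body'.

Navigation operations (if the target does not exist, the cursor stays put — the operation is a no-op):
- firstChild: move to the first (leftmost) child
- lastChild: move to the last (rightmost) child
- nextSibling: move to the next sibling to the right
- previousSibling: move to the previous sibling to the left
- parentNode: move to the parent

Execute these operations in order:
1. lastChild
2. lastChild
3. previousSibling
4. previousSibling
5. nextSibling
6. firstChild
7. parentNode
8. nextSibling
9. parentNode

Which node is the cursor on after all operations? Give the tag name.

After 1 (lastChild): p
After 2 (lastChild): section
After 3 (previousSibling): img
After 4 (previousSibling): tr
After 5 (nextSibling): img
After 6 (firstChild): aside
After 7 (parentNode): img
After 8 (nextSibling): section
After 9 (parentNode): p

Answer: p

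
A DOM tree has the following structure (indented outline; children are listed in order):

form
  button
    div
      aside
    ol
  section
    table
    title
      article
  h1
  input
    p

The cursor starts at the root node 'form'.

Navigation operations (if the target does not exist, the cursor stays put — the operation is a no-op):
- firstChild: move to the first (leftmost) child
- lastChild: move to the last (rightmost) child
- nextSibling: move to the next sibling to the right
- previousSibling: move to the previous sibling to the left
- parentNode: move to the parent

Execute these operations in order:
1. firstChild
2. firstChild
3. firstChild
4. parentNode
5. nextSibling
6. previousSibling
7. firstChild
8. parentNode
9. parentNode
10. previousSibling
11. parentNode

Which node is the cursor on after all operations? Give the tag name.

Answer: form

Derivation:
After 1 (firstChild): button
After 2 (firstChild): div
After 3 (firstChild): aside
After 4 (parentNode): div
After 5 (nextSibling): ol
After 6 (previousSibling): div
After 7 (firstChild): aside
After 8 (parentNode): div
After 9 (parentNode): button
After 10 (previousSibling): button (no-op, stayed)
After 11 (parentNode): form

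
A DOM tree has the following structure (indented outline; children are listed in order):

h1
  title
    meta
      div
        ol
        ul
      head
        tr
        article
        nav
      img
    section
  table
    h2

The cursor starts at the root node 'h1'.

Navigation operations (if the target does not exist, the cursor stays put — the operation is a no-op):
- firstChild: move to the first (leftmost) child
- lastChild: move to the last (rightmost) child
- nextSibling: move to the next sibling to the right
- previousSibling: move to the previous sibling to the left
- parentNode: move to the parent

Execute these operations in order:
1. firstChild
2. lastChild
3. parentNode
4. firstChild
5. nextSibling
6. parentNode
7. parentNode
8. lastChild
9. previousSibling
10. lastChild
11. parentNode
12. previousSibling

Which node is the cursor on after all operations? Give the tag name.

Answer: title

Derivation:
After 1 (firstChild): title
After 2 (lastChild): section
After 3 (parentNode): title
After 4 (firstChild): meta
After 5 (nextSibling): section
After 6 (parentNode): title
After 7 (parentNode): h1
After 8 (lastChild): table
After 9 (previousSibling): title
After 10 (lastChild): section
After 11 (parentNode): title
After 12 (previousSibling): title (no-op, stayed)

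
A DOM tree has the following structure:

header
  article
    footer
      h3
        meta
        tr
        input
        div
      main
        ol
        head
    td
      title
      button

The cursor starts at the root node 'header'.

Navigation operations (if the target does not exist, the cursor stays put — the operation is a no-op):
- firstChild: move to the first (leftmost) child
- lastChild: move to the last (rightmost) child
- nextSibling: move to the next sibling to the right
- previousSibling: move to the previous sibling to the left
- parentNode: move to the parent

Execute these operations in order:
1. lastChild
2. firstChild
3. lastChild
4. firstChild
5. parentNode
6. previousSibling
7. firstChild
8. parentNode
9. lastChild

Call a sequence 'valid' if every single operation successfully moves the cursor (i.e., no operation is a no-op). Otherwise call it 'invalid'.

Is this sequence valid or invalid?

After 1 (lastChild): article
After 2 (firstChild): footer
After 3 (lastChild): main
After 4 (firstChild): ol
After 5 (parentNode): main
After 6 (previousSibling): h3
After 7 (firstChild): meta
After 8 (parentNode): h3
After 9 (lastChild): div

Answer: valid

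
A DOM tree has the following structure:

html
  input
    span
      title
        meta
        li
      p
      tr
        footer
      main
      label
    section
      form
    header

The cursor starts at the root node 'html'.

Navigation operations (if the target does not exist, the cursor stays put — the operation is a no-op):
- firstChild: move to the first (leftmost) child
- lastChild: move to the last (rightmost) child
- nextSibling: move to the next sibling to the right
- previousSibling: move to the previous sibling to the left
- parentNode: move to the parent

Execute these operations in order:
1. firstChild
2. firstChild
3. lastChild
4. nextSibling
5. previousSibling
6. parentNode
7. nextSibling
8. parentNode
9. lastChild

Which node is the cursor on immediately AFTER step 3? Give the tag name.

After 1 (firstChild): input
After 2 (firstChild): span
After 3 (lastChild): label

Answer: label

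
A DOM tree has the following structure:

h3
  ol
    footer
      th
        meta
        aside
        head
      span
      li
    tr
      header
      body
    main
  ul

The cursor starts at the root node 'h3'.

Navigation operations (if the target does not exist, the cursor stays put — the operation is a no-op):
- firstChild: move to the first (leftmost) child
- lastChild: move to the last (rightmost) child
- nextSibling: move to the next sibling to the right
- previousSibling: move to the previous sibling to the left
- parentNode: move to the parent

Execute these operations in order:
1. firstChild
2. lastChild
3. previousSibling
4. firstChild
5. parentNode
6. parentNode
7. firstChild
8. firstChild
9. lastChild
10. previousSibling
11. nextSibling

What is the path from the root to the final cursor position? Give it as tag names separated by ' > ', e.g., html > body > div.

After 1 (firstChild): ol
After 2 (lastChild): main
After 3 (previousSibling): tr
After 4 (firstChild): header
After 5 (parentNode): tr
After 6 (parentNode): ol
After 7 (firstChild): footer
After 8 (firstChild): th
After 9 (lastChild): head
After 10 (previousSibling): aside
After 11 (nextSibling): head

Answer: h3 > ol > footer > th > head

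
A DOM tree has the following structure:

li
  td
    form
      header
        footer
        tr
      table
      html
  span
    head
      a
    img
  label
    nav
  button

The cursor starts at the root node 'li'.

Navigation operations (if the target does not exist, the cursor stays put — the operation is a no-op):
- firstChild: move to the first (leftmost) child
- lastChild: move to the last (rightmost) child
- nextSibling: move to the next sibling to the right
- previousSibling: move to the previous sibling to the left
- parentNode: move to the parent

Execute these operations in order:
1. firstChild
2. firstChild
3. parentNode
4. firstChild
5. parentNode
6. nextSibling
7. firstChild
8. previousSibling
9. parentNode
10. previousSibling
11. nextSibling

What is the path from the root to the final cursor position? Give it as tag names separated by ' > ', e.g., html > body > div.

Answer: li > span

Derivation:
After 1 (firstChild): td
After 2 (firstChild): form
After 3 (parentNode): td
After 4 (firstChild): form
After 5 (parentNode): td
After 6 (nextSibling): span
After 7 (firstChild): head
After 8 (previousSibling): head (no-op, stayed)
After 9 (parentNode): span
After 10 (previousSibling): td
After 11 (nextSibling): span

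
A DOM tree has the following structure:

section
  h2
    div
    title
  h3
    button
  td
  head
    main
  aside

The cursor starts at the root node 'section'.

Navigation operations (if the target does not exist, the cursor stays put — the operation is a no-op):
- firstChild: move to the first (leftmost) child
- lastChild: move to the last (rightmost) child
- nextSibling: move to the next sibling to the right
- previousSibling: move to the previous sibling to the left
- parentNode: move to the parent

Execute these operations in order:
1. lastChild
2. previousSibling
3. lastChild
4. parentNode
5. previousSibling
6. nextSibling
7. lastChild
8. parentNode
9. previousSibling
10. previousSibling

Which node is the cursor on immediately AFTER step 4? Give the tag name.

Answer: head

Derivation:
After 1 (lastChild): aside
After 2 (previousSibling): head
After 3 (lastChild): main
After 4 (parentNode): head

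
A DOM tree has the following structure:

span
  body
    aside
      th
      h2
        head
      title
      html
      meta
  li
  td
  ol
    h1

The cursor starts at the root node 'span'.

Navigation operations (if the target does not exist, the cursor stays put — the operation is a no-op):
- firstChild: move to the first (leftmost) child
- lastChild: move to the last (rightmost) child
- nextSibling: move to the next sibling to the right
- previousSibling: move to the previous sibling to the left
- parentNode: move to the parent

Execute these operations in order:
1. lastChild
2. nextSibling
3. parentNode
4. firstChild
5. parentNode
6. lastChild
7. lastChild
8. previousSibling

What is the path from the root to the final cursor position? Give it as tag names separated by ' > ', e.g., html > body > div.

After 1 (lastChild): ol
After 2 (nextSibling): ol (no-op, stayed)
After 3 (parentNode): span
After 4 (firstChild): body
After 5 (parentNode): span
After 6 (lastChild): ol
After 7 (lastChild): h1
After 8 (previousSibling): h1 (no-op, stayed)

Answer: span > ol > h1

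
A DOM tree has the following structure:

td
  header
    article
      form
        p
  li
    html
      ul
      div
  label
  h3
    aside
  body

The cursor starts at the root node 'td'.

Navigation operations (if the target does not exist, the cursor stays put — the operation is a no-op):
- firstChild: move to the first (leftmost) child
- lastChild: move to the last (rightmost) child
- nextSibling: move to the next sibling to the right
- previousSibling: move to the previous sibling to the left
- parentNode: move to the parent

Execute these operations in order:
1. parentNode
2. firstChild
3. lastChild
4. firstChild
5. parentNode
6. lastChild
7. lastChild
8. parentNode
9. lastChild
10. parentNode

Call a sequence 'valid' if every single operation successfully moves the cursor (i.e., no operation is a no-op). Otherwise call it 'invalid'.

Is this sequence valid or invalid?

After 1 (parentNode): td (no-op, stayed)
After 2 (firstChild): header
After 3 (lastChild): article
After 4 (firstChild): form
After 5 (parentNode): article
After 6 (lastChild): form
After 7 (lastChild): p
After 8 (parentNode): form
After 9 (lastChild): p
After 10 (parentNode): form

Answer: invalid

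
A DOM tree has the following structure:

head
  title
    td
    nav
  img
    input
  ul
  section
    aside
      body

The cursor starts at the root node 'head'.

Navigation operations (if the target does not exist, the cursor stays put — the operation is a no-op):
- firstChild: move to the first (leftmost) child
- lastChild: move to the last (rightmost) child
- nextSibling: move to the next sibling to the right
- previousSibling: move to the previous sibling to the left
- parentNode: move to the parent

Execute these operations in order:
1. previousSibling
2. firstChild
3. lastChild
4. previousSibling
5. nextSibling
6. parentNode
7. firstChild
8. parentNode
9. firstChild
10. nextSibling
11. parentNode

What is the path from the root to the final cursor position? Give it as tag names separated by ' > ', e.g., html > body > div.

Answer: head > title

Derivation:
After 1 (previousSibling): head (no-op, stayed)
After 2 (firstChild): title
After 3 (lastChild): nav
After 4 (previousSibling): td
After 5 (nextSibling): nav
After 6 (parentNode): title
After 7 (firstChild): td
After 8 (parentNode): title
After 9 (firstChild): td
After 10 (nextSibling): nav
After 11 (parentNode): title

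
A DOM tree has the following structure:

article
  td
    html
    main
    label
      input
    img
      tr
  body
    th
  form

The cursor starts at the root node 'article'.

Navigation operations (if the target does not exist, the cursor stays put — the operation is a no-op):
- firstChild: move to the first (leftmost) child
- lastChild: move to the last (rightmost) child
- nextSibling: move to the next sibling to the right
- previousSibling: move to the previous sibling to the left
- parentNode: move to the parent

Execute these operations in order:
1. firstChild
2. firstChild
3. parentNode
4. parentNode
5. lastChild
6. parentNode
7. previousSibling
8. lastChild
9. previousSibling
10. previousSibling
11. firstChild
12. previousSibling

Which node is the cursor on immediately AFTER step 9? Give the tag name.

After 1 (firstChild): td
After 2 (firstChild): html
After 3 (parentNode): td
After 4 (parentNode): article
After 5 (lastChild): form
After 6 (parentNode): article
After 7 (previousSibling): article (no-op, stayed)
After 8 (lastChild): form
After 9 (previousSibling): body

Answer: body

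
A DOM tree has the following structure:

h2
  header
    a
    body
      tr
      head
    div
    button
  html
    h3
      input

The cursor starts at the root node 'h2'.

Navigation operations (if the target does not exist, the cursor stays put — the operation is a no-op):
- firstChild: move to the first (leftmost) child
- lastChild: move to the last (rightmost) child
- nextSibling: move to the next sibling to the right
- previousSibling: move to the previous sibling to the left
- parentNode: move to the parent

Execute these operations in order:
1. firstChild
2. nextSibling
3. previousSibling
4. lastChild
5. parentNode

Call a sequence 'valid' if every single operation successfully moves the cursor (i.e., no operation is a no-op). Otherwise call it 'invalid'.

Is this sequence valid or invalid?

After 1 (firstChild): header
After 2 (nextSibling): html
After 3 (previousSibling): header
After 4 (lastChild): button
After 5 (parentNode): header

Answer: valid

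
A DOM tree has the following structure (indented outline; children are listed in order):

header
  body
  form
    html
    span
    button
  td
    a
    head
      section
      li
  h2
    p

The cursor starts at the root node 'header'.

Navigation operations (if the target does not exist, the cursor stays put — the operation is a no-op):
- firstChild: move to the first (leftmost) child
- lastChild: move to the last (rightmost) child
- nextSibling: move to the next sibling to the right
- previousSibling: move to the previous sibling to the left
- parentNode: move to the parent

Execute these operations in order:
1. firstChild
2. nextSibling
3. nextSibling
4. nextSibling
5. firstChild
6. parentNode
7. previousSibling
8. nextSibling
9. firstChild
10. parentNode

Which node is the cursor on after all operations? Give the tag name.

After 1 (firstChild): body
After 2 (nextSibling): form
After 3 (nextSibling): td
After 4 (nextSibling): h2
After 5 (firstChild): p
After 6 (parentNode): h2
After 7 (previousSibling): td
After 8 (nextSibling): h2
After 9 (firstChild): p
After 10 (parentNode): h2

Answer: h2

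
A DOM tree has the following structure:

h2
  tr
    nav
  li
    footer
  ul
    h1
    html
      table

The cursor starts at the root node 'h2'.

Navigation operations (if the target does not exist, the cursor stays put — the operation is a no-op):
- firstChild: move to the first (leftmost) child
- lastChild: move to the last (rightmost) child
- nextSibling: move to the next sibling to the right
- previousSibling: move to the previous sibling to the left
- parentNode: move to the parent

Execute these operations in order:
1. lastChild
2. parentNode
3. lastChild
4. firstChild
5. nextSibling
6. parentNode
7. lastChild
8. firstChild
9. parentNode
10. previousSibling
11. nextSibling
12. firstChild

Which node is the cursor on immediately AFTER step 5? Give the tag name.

After 1 (lastChild): ul
After 2 (parentNode): h2
After 3 (lastChild): ul
After 4 (firstChild): h1
After 5 (nextSibling): html

Answer: html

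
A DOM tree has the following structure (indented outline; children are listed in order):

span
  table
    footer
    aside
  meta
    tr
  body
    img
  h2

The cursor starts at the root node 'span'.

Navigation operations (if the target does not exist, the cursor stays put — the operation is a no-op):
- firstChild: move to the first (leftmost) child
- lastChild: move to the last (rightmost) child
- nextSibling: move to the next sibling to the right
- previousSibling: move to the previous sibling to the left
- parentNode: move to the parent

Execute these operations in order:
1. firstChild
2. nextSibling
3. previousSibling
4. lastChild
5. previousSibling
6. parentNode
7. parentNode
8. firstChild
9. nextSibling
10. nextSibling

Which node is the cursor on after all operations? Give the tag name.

Answer: body

Derivation:
After 1 (firstChild): table
After 2 (nextSibling): meta
After 3 (previousSibling): table
After 4 (lastChild): aside
After 5 (previousSibling): footer
After 6 (parentNode): table
After 7 (parentNode): span
After 8 (firstChild): table
After 9 (nextSibling): meta
After 10 (nextSibling): body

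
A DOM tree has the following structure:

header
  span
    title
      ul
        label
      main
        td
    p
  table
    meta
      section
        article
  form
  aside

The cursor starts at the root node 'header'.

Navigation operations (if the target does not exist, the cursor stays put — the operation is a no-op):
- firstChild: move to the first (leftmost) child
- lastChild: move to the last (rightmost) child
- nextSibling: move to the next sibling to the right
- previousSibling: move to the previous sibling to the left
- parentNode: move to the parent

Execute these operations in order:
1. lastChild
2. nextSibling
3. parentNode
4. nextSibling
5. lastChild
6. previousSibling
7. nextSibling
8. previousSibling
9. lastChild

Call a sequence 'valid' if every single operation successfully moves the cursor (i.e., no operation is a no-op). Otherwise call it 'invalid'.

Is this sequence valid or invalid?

Answer: invalid

Derivation:
After 1 (lastChild): aside
After 2 (nextSibling): aside (no-op, stayed)
After 3 (parentNode): header
After 4 (nextSibling): header (no-op, stayed)
After 5 (lastChild): aside
After 6 (previousSibling): form
After 7 (nextSibling): aside
After 8 (previousSibling): form
After 9 (lastChild): form (no-op, stayed)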